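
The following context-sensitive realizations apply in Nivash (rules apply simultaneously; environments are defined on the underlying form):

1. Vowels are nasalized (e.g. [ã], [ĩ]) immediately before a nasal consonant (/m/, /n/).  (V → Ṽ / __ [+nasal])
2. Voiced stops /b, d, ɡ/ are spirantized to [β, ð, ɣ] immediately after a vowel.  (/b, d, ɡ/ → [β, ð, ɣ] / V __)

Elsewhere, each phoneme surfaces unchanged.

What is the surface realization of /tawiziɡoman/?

/t/ — not in any rule's target class → [t].
/a/ (between /t/ and /w/) is in the target of rule 1 but the environment (before a nasal consonant) is not met → [a].
/w/ — not in any rule's target class → [w].
/i/ — between /w/ and /z/; rule 1 does not apply here → [i].
/z/ stays [z].
/i/ — between /z/ and /ɡ/; rule 1 does not apply here → [i].
/ɡ/ meets the environment for rule 2 (immediately after a vowel) → [ɣ].
/o/ (between /ɡ/ and /m/) occurs before a nasal consonant → [õ] by rule 1.
/m/ (between /o/ and /a/) is unaffected → [m].
/a/ (between /m/ and /n/): before a nasal consonant, so rule 1 applies → [ã].
/n/ stays [n].

[tawiziɣõmãn]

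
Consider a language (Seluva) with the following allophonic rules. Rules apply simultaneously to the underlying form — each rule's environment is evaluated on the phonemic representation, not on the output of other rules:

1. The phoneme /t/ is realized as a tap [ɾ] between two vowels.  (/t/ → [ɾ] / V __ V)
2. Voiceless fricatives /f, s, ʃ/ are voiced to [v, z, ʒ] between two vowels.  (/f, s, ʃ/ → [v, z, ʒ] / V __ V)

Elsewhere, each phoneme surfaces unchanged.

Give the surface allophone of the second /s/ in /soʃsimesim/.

/s/ — between /ʃ/ and /i/; rule 2 does not apply here → [s].

[s]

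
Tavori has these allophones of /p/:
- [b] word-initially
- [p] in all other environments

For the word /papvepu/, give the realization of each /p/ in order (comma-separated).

Occurrence 1 (position 1): word-initially → [b].
Occurrence 2 (position 3): no conditioning environment matches → elsewhere allophone [p].
Occurrence 3 (position 6): no conditioning environment matches → elsewhere allophone [p].

[b], [p], [p]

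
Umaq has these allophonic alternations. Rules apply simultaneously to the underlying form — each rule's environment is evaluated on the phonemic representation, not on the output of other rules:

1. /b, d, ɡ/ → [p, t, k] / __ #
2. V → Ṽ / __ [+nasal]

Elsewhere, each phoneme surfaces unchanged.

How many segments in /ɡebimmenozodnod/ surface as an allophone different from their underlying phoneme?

3

Segments that undergo a rule: /i/ → [ĩ] (rule 2); /e/ → [ẽ] (rule 2); /d/ → [t] (rule 1).
All other segments surface unchanged.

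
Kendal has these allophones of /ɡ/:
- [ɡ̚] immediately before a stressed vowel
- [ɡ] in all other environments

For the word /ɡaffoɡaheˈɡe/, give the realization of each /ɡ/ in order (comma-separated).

Occurrence 1 (position 1): no conditioning environment matches → elsewhere allophone [ɡ].
Occurrence 2 (position 6): no conditioning environment matches → elsewhere allophone [ɡ].
Occurrence 3 (position 10): immediately before a stressed vowel → [ɡ̚].

[ɡ], [ɡ], [ɡ̚]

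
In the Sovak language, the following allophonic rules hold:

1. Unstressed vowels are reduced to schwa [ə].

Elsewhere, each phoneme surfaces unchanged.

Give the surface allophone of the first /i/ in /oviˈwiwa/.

[ə]

/i/ (between /v/ and /w/): in an unstressed syllable, so rule 1 applies → [ə].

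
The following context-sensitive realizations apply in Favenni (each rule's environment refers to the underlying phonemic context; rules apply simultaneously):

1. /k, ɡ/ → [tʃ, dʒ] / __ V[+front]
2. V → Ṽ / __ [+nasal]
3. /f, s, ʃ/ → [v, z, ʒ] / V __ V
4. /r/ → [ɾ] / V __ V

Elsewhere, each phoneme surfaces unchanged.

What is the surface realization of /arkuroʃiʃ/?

/a/ (word-initial) fails the environment for rule 2, so it stays [a].
/r/ — between /a/ and /k/; rule 4 does not apply here → [r].
/k/ — between /r/ and /u/; rule 1 does not apply here → [k].
/u/ — between /k/ and /r/; rule 2 does not apply here → [u].
/r/ — between /u/ and /o/, between two vowels — surfaces as [ɾ] (rule 4).
/o/ (between /r/ and /ʃ/): rule 2 targets it, but not before a nasal consonant → unchanged [o].
/ʃ/ — between /o/ and /i/, between two vowels — surfaces as [ʒ] (rule 3).
/i/ (between /ʃ/ and /ʃ/) is in the target of rule 2 but the environment (before a nasal consonant) is not met → [i].
/ʃ/ (word-final) fails the environment for rule 3, so it stays [ʃ].

[arkuɾoʒiʃ]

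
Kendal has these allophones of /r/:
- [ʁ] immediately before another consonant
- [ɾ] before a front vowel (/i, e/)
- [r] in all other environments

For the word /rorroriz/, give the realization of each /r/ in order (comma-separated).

[r], [ʁ], [r], [ɾ]

Occurrence 1 (position 1): no conditioning environment matches → elsewhere allophone [r].
Occurrence 2 (position 3): immediately before another consonant → [ʁ].
Occurrence 3 (position 4): no conditioning environment matches → elsewhere allophone [r].
Occurrence 4 (position 6): before a front vowel (/i, e/) → [ɾ].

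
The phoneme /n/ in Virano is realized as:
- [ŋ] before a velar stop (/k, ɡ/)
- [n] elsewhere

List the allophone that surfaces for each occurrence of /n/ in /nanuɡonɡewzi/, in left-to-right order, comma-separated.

Occurrence 1 (position 1): no conditioning environment matches → elsewhere allophone [n].
Occurrence 2 (position 3): no conditioning environment matches → elsewhere allophone [n].
Occurrence 3 (position 7): before a velar stop → [ŋ].

[n], [n], [ŋ]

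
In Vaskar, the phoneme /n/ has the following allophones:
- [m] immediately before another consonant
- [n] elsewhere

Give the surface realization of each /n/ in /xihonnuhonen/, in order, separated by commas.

Occurrence 1 (position 5): immediately before another consonant → [m].
Occurrence 2 (position 6): no conditioning environment matches → elsewhere allophone [n].
Occurrence 3 (position 10): no conditioning environment matches → elsewhere allophone [n].
Occurrence 4 (position 12): no conditioning environment matches → elsewhere allophone [n].

[m], [n], [n], [n]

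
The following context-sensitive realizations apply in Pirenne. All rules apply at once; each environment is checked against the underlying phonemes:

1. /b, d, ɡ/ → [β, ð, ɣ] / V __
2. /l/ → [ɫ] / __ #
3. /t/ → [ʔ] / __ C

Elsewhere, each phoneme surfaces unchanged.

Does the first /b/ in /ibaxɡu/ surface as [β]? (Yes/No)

Yes

Rule 1 applies to /b/ (between /i/ and /a/: immediately after a vowel) → [β].
The actual realization is [β], which matches [β].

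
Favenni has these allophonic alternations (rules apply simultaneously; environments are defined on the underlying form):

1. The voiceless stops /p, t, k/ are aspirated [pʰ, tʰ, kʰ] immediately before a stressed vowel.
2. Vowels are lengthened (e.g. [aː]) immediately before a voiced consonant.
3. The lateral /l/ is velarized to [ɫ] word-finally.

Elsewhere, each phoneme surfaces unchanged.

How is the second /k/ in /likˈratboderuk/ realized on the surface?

[k]

/k/ (word-final) is in the target of rule 1 but the environment (immediately before a stressed vowel) is not met → [k].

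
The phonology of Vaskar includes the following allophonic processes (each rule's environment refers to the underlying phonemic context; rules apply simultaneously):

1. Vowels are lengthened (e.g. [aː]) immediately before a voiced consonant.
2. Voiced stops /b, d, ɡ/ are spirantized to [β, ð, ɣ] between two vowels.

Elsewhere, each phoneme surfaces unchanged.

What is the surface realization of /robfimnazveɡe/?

[roːbfiːmnaːzveːɣe]

/r/ (word-initial): no rule targets it → [r].
Rule 1 applies to /o/ (between /r/ and /b/: before a voiced consonant) → [oː].
/b/ (between /o/ and /f/): rule 2 targets it, but not between two vowels → unchanged [b].
/f/ (between /b/ and /i/) is unaffected → [f].
/i/ (between /f/ and /m/) occurs before a voiced consonant → [iː] by rule 1.
/m/ — not in any rule's target class → [m].
/n/ (between /m/ and /a/) is unaffected → [n].
/a/ (between /n/ and /z/) occurs before a voiced consonant → [aː] by rule 1.
/z/ (between /a/ and /v/) is unaffected → [z].
/v/ — not in any rule's target class → [v].
/e/ — between /v/ and /ɡ/, before a voiced consonant — surfaces as [eː] (rule 1).
/ɡ/ (between /e/ and /e/): between two vowels, so rule 2 applies → [ɣ].
/e/ — word-final; rule 1 does not apply here → [e].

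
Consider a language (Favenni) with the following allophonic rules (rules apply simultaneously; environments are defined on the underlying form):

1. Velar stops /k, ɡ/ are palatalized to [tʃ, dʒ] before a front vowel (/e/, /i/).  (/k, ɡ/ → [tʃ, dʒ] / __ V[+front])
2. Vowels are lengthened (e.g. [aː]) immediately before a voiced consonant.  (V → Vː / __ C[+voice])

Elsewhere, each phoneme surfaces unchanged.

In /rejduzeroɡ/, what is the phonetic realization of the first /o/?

[oː]

/o/ (between /r/ and /ɡ/) occurs before a voiced consonant → [oː] by rule 2.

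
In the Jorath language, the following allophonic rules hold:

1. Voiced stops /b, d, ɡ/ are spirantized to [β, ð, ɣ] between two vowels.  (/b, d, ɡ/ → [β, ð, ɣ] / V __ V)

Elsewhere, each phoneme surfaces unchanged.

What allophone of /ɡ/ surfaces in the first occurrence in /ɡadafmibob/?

[ɡ]

/ɡ/ (word-initial) is in the target of rule 1 but the environment (between two vowels) is not met → [ɡ].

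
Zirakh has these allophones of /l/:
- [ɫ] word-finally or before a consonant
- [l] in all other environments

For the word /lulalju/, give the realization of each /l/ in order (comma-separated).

Occurrence 1 (position 1): no conditioning environment matches → elsewhere allophone [l].
Occurrence 2 (position 3): no conditioning environment matches → elsewhere allophone [l].
Occurrence 3 (position 5): word-finally or before a consonant → [ɫ].

[l], [l], [ɫ]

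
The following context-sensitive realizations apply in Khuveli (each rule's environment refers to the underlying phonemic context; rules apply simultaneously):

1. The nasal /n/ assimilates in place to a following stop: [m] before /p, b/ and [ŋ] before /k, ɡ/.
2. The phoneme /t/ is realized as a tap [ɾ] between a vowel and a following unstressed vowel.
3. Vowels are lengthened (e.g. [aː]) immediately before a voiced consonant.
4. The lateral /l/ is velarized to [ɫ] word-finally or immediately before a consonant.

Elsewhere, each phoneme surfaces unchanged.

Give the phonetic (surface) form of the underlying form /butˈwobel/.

/b/ (word-initial): no rule targets it → [b].
/u/ — between /b/ and /t/; rule 3 does not apply here → [u].
/t/ — between /u/ and /w/; rule 2 does not apply here → [t].
/w/ (between /t/ and /o/): no rule targets it → [w].
/o/ meets the environment for rule 3 (before a voiced consonant) → [oː].
/b/ stays [b].
/e/ meets the environment for rule 3 (before a voiced consonant) → [eː].
/l/ meets the environment for rule 4 (word-finally or immediately before a consonant) → [ɫ].

[butˈwoːbeːɫ]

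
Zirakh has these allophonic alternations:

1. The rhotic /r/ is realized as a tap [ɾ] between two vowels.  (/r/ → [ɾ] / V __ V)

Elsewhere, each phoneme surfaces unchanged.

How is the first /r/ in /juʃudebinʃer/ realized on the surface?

[r]

/r/ (word-final): rule 1 targets it, but not between two vowels → unchanged [r].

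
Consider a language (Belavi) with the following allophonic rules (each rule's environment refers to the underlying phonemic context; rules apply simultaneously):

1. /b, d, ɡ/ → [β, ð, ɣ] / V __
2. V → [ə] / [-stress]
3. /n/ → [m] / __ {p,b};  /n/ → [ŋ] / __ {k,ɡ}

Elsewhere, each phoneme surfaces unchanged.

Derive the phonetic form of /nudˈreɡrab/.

/n/ — word-initial; rule 3 does not apply here → [n].
/u/ (between /n/ and /d/) occurs in an unstressed syllable → [ə] by rule 2.
/d/ (between /u/ and /r/) occurs immediately after a vowel → [ð] by rule 1.
/r/ stays [r].
/e/ (between /r/ and /ɡ/) is in the target of rule 2 but the environment (in an unstressed syllable) is not met → [e].
/ɡ/ — between /e/ and /r/, immediately after a vowel — surfaces as [ɣ] (rule 1).
/r/ (between /ɡ/ and /a/) is unaffected → [r].
/a/ (between /r/ and /b/): in an unstressed syllable, so rule 2 applies → [ə].
/b/ (word-final) occurs immediately after a vowel → [β] by rule 1.

[nəðˈreɣrəβ]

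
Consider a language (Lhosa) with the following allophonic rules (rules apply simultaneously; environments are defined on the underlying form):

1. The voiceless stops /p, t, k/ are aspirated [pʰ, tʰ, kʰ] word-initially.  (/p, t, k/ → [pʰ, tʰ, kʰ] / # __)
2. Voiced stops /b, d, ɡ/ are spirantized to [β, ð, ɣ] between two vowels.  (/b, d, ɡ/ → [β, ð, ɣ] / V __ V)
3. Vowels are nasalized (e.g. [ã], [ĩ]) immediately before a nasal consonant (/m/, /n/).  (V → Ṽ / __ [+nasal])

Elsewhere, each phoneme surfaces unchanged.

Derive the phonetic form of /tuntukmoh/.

[tʰũntukmoh]

/t/ — word-initial, word-initially — surfaces as [tʰ] (rule 1).
/u/ meets the environment for rule 3 (before a nasal consonant) → [ũ].
/t/ (between /n/ and /u/) is in the target of rule 1 but the environment (word-initially) is not met → [t].
/u/ (between /t/ and /k/): rule 3 targets it, but not before a nasal consonant → unchanged [u].
/k/ (between /u/ and /m/): rule 1 targets it, but not word-initially → unchanged [k].
/o/ (between /m/ and /h/) is in the target of rule 3 but the environment (before a nasal consonant) is not met → [o].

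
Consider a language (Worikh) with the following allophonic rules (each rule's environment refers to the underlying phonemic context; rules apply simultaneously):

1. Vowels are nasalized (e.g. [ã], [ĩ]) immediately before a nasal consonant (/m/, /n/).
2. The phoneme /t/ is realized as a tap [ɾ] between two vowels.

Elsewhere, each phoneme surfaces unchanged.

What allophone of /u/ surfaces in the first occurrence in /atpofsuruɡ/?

/u/ (between /s/ and /r/) fails the environment for rule 1, so it stays [u].

[u]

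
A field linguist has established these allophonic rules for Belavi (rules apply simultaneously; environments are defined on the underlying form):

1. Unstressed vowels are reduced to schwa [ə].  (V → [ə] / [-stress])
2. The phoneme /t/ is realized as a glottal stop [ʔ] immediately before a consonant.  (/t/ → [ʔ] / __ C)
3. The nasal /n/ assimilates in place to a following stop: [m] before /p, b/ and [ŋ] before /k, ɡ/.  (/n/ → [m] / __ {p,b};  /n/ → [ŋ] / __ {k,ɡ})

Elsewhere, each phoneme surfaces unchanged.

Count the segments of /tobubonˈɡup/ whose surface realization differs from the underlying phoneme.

Segments that undergo a rule: /o/ → [ə] (rule 1); /u/ → [ə] (rule 1); /o/ → [ə] (rule 1); /n/ → [ŋ] (rule 3).
All other segments surface unchanged.

4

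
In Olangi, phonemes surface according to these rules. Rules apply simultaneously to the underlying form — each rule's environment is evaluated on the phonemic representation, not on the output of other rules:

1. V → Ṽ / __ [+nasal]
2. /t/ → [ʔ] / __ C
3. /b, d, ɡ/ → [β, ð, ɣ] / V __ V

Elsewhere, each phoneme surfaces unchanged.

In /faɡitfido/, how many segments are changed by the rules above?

Segments that undergo a rule: /ɡ/ → [ɣ] (rule 3); /t/ → [ʔ] (rule 2); /d/ → [ð] (rule 3).
All other segments surface unchanged.

3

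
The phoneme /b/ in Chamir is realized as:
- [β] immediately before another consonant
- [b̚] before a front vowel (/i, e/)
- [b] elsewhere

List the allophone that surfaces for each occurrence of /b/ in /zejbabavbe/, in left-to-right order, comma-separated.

Occurrence 1 (position 4): no conditioning environment matches → elsewhere allophone [b].
Occurrence 2 (position 6): no conditioning environment matches → elsewhere allophone [b].
Occurrence 3 (position 9): before a front vowel (/i, e/) → [b̚].

[b], [b], [b̚]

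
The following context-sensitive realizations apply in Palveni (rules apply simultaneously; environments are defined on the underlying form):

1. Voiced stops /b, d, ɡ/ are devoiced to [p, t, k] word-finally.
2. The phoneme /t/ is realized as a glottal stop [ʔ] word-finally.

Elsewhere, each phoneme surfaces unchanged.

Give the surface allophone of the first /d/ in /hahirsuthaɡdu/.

/d/ (between /ɡ/ and /u/) fails the environment for rule 1, so it stays [d].

[d]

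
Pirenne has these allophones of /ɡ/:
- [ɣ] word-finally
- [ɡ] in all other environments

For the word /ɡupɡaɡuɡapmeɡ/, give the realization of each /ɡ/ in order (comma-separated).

Occurrence 1 (position 1): no conditioning environment matches → elsewhere allophone [ɡ].
Occurrence 2 (position 4): no conditioning environment matches → elsewhere allophone [ɡ].
Occurrence 3 (position 6): no conditioning environment matches → elsewhere allophone [ɡ].
Occurrence 4 (position 8): no conditioning environment matches → elsewhere allophone [ɡ].
Occurrence 5 (position 13): word-finally → [ɣ].

[ɡ], [ɡ], [ɡ], [ɡ], [ɣ]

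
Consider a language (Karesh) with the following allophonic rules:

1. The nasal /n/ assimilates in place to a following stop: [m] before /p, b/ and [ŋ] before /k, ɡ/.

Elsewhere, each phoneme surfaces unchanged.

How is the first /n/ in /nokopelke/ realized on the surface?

[n]

/n/ (word-initial) fails the environment for rule 1, so it stays [n].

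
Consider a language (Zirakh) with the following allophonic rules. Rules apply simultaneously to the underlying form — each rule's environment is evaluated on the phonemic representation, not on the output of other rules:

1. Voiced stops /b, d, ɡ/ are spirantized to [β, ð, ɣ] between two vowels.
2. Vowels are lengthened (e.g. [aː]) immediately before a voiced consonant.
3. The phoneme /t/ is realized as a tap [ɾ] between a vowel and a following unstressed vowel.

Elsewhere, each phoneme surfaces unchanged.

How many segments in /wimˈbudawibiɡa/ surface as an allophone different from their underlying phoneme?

Segments that undergo a rule: /i/ → [iː] (rule 2); /u/ → [uː] (rule 2); /d/ → [ð] (rule 1); /a/ → [aː] (rule 2); /i/ → [iː] (rule 2); /b/ → [β] (rule 1); /i/ → [iː] (rule 2); /ɡ/ → [ɣ] (rule 1).
All other segments surface unchanged.

8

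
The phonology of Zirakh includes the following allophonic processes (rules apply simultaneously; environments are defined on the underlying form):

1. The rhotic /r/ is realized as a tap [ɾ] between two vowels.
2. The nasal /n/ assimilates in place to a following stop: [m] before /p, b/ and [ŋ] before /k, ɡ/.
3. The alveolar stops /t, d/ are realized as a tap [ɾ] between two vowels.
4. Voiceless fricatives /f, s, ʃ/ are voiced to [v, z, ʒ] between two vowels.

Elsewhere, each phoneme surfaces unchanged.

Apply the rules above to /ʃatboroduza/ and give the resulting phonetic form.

/ʃ/ — word-initial; rule 4 does not apply here → [ʃ].
/a/ — not in any rule's target class → [a].
/t/ — between /a/ and /b/; rule 3 does not apply here → [t].
/b/ — not in any rule's target class → [b].
/o/ — not in any rule's target class → [o].
/r/ — between /o/ and /o/, between two vowels — surfaces as [ɾ] (rule 1).
/o/ stays [o].
/d/ meets the environment for rule 3 (between two vowels) → [ɾ].
/u/ (between /d/ and /z/): no rule targets it → [u].
/z/ (between /u/ and /a/): no rule targets it → [z].
/a/ (word-final): no rule targets it → [a].

[ʃatboɾoɾuza]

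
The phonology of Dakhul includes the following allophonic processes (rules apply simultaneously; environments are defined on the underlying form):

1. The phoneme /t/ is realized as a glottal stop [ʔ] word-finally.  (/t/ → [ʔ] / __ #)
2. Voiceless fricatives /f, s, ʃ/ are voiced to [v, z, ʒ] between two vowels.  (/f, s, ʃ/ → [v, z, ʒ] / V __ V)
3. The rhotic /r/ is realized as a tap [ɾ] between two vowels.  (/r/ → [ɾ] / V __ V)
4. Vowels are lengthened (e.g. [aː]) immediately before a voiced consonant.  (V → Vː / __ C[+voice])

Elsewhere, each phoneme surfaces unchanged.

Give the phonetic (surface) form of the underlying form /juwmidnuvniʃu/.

[juːwmiːdnuːvniʒu]

/j/ stays [j].
/u/ (between /j/ and /w/) occurs before a voiced consonant → [uː] by rule 4.
/w/ (between /u/ and /m/) is unaffected → [w].
/m/ — not in any rule's target class → [m].
/i/ (between /m/ and /d/) occurs before a voiced consonant → [iː] by rule 4.
/d/ — not in any rule's target class → [d].
/n/ (between /d/ and /u/): no rule targets it → [n].
/u/ meets the environment for rule 4 (before a voiced consonant) → [uː].
/v/ (between /u/ and /n/): no rule targets it → [v].
/n/ (between /v/ and /i/): no rule targets it → [n].
/i/ (between /n/ and /ʃ/) fails the environment for rule 4, so it stays [i].
/ʃ/ meets the environment for rule 2 (between two vowels) → [ʒ].
/u/ (word-final) fails the environment for rule 4, so it stays [u].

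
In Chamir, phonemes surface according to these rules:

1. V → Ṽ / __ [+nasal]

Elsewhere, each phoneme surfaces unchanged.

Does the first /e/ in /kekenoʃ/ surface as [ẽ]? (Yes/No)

/e/ — between /k/ and /k/; rule 1 does not apply here → [e].
The actual realization is [e], not [ẽ].

No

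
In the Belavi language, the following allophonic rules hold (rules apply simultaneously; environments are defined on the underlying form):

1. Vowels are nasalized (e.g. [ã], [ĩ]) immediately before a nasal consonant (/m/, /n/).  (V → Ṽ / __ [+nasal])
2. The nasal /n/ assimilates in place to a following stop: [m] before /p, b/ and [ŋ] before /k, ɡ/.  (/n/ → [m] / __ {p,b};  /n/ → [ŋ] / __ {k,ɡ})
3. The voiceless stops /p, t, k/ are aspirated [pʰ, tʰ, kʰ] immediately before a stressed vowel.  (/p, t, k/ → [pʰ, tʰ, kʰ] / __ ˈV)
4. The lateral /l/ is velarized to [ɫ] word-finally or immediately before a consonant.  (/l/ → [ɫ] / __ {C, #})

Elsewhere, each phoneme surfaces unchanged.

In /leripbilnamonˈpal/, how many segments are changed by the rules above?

Segments that undergo a rule: /l/ → [ɫ] (rule 4); /a/ → [ã] (rule 1); /o/ → [õ] (rule 1); /n/ → [m] (rule 2); /p/ → [pʰ] (rule 3); /l/ → [ɫ] (rule 4).
All other segments surface unchanged.

6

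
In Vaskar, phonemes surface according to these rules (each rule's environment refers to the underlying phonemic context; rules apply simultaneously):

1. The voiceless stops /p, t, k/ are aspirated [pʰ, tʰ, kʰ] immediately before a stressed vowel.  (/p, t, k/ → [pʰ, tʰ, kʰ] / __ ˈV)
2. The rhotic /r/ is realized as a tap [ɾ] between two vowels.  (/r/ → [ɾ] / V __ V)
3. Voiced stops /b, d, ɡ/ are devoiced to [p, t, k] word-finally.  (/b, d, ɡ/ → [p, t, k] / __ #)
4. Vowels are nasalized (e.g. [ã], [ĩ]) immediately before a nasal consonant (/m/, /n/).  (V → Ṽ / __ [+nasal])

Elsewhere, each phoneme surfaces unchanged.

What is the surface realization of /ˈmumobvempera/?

[ˈmũmobvẽmpeɾa]

/u/ (between /m/ and /m/) occurs before a nasal consonant → [ũ] by rule 4.
/o/ (between /m/ and /b/): rule 4 targets it, but not before a nasal consonant → unchanged [o].
/b/ — between /o/ and /v/; rule 3 does not apply here → [b].
Rule 4 applies to /e/ (between /v/ and /m/: before a nasal consonant) → [ẽ].
/p/ (between /m/ and /e/): rule 1 targets it, but not immediately before a stressed vowel → unchanged [p].
/e/ (between /p/ and /r/) fails the environment for rule 4, so it stays [e].
Rule 2 applies to /r/ (between /e/ and /a/: between two vowels) → [ɾ].
/a/ (word-final) fails the environment for rule 4, so it stays [a].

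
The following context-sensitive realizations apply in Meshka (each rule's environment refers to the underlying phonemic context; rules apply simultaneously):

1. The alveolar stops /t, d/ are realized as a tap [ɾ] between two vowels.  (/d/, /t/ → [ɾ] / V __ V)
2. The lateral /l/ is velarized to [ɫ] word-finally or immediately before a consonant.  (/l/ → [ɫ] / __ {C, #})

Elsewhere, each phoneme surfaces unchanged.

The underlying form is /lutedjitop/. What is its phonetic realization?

[luɾedjiɾop]

/l/ — word-initial; rule 2 does not apply here → [l].
/u/ (between /l/ and /t/) is unaffected → [u].
/t/ — between /u/ and /e/, between two vowels — surfaces as [ɾ] (rule 1).
/e/ — not in any rule's target class → [e].
/d/ — between /e/ and /j/; rule 1 does not apply here → [d].
/j/ (between /d/ and /i/) is unaffected → [j].
/i/ — not in any rule's target class → [i].
/t/ meets the environment for rule 1 (between two vowels) → [ɾ].
/o/ (between /t/ and /p/): no rule targets it → [o].
/p/ (word-final): no rule targets it → [p].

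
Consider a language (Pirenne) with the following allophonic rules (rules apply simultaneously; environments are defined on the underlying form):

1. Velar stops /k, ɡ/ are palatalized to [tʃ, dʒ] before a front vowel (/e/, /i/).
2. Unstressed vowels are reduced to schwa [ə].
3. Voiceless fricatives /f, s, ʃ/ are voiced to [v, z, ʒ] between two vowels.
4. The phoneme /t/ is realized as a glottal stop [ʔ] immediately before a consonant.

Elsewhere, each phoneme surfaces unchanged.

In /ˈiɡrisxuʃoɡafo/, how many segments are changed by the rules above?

7

Segments that undergo a rule: /i/ → [ə] (rule 2); /u/ → [ə] (rule 2); /ʃ/ → [ʒ] (rule 3); /o/ → [ə] (rule 2); /a/ → [ə] (rule 2); /f/ → [v] (rule 3); /o/ → [ə] (rule 2).
All other segments surface unchanged.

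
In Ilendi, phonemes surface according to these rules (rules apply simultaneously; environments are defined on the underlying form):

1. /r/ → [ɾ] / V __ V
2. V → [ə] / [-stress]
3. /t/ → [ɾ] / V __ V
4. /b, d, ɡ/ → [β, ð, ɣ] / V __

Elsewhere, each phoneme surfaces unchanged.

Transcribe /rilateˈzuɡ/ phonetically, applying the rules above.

[rələɾəˈzuɣ]

/r/ (word-initial) is in the target of rule 1 but the environment (between two vowels) is not met → [r].
/i/ (between /r/ and /l/) occurs in an unstressed syllable → [ə] by rule 2.
/a/ (between /l/ and /t/): in an unstressed syllable, so rule 2 applies → [ə].
Rule 3 applies to /t/ (between /a/ and /e/: between two vowels) → [ɾ].
/e/ (between /t/ and /z/): in an unstressed syllable, so rule 2 applies → [ə].
/u/ (between /z/ and /ɡ/) fails the environment for rule 2, so it stays [u].
Rule 4 applies to /ɡ/ (word-final: immediately after a vowel) → [ɣ].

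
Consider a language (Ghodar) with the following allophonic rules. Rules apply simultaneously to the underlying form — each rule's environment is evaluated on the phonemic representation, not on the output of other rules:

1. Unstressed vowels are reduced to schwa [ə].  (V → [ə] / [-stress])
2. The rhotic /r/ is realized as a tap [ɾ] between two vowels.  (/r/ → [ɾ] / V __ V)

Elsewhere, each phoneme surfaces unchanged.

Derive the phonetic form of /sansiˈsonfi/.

/a/ (between /s/ and /n/): in an unstressed syllable, so rule 1 applies → [ə].
/i/ (between /s/ and /s/) occurs in an unstressed syllable → [ə] by rule 1.
/o/ (between /s/ and /n/) fails the environment for rule 1, so it stays [o].
/i/ (word-final): in an unstressed syllable, so rule 1 applies → [ə].

[sənsəˈsonfə]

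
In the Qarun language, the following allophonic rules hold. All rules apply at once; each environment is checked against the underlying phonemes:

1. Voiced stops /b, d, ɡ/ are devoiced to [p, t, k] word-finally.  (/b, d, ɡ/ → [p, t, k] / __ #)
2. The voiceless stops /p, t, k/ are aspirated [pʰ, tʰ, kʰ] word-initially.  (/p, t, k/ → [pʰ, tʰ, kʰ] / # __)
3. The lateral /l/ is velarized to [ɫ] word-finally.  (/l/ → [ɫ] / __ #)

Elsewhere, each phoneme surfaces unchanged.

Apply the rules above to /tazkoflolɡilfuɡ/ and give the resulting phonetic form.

/t/ (word-initial) occurs word-initially → [tʰ] by rule 2.
/k/ (between /z/ and /o/) fails the environment for rule 2, so it stays [k].
/l/ (between /f/ and /o/): rule 3 targets it, but not word-finally → unchanged [l].
/l/ (between /o/ and /ɡ/) is in the target of rule 3 but the environment (word-finally) is not met → [l].
/ɡ/ (between /l/ and /i/) is in the target of rule 1 but the environment (word-finally) is not met → [ɡ].
/l/ (between /i/ and /f/): rule 3 targets it, but not word-finally → unchanged [l].
Rule 1 applies to /ɡ/ (word-final: word-finally) → [k].

[tʰazkoflolɡilfuk]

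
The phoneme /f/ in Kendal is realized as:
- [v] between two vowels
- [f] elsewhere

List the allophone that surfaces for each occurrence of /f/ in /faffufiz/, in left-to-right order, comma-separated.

Occurrence 1 (position 1): no conditioning environment matches → elsewhere allophone [f].
Occurrence 2 (position 3): no conditioning environment matches → elsewhere allophone [f].
Occurrence 3 (position 4): no conditioning environment matches → elsewhere allophone [f].
Occurrence 4 (position 6): between two vowels → [v].

[f], [f], [f], [v]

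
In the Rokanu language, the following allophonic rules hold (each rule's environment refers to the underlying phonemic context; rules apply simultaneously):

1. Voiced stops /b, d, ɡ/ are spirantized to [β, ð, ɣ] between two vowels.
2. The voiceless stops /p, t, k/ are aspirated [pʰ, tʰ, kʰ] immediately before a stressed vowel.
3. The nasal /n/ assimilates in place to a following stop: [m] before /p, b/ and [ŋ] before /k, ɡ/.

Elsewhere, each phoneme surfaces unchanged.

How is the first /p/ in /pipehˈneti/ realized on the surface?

/p/ — word-initial; rule 2 does not apply here → [p].

[p]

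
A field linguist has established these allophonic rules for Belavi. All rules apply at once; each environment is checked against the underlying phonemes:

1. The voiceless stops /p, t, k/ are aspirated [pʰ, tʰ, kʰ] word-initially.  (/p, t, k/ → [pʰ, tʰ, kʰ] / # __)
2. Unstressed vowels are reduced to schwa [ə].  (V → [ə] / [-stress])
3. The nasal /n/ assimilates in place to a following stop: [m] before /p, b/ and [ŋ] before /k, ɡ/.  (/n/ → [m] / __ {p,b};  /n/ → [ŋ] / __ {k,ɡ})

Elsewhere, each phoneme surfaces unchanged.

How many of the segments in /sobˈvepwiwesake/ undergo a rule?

5

Segments that undergo a rule: /o/ → [ə] (rule 2); /i/ → [ə] (rule 2); /e/ → [ə] (rule 2); /a/ → [ə] (rule 2); /e/ → [ə] (rule 2).
All other segments surface unchanged.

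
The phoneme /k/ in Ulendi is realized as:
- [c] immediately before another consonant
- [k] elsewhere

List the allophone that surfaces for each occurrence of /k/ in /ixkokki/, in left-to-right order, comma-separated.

Occurrence 1 (position 3): no conditioning environment matches → elsewhere allophone [k].
Occurrence 2 (position 5): immediately before another consonant → [c].
Occurrence 3 (position 6): no conditioning environment matches → elsewhere allophone [k].

[k], [c], [k]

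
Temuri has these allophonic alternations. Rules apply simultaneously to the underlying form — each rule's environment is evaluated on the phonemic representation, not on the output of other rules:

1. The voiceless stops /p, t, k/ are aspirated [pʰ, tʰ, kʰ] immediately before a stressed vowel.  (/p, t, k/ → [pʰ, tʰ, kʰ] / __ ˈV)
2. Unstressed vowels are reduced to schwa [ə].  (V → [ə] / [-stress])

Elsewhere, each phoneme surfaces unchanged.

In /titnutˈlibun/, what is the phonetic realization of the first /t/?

[t]

/t/ (word-initial) is in the target of rule 1 but the environment (immediately before a stressed vowel) is not met → [t].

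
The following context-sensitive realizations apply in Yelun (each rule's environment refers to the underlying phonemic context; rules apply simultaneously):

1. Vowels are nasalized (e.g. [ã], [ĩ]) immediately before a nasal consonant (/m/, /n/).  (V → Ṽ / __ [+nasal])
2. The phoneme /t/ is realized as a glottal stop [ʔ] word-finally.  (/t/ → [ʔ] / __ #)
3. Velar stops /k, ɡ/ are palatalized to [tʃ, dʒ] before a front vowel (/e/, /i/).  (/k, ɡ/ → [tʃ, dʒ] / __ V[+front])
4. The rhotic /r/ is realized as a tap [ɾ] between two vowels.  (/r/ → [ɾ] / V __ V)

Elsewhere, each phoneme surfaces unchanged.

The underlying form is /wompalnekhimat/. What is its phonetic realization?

/o/ meets the environment for rule 1 (before a nasal consonant) → [õ].
/a/ (between /p/ and /l/) fails the environment for rule 1, so it stays [a].
/e/ (between /n/ and /k/) is in the target of rule 1 but the environment (before a nasal consonant) is not met → [e].
/k/ (between /e/ and /h/): rule 3 targets it, but not before a front vowel → unchanged [k].
Rule 1 applies to /i/ (between /h/ and /m/: before a nasal consonant) → [ĩ].
/a/ (between /m/ and /t/) is in the target of rule 1 but the environment (before a nasal consonant) is not met → [a].
Rule 2 applies to /t/ (word-final: word-finally) → [ʔ].

[wõmpalnekhĩmaʔ]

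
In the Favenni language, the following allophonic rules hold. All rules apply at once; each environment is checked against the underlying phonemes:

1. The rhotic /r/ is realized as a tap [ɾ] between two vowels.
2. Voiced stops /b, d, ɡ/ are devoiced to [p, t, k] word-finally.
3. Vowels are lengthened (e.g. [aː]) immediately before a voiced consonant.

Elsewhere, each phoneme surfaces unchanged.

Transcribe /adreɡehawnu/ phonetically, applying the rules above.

/a/ (word-initial) occurs before a voiced consonant → [aː] by rule 3.
/d/ (between /a/ and /r/) fails the environment for rule 2, so it stays [d].
/r/ (between /d/ and /e/) fails the environment for rule 1, so it stays [r].
/e/ — between /r/ and /ɡ/, before a voiced consonant — surfaces as [eː] (rule 3).
/ɡ/ (between /e/ and /e/) is in the target of rule 2 but the environment (word-finally) is not met → [ɡ].
/e/ (between /ɡ/ and /h/) fails the environment for rule 3, so it stays [e].
/h/ — not in any rule's target class → [h].
/a/ (between /h/ and /w/) occurs before a voiced consonant → [aː] by rule 3.
/w/ — not in any rule's target class → [w].
/n/ stays [n].
/u/ — word-final; rule 3 does not apply here → [u].

[aːdreːɡehaːwnu]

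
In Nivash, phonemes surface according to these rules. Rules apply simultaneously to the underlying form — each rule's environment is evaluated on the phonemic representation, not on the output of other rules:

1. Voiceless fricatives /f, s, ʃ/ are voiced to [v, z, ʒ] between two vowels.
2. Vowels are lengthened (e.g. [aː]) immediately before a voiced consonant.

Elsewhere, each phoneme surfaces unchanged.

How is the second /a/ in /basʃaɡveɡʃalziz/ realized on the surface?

[aː]

/a/ meets the environment for rule 2 (before a voiced consonant) → [aː].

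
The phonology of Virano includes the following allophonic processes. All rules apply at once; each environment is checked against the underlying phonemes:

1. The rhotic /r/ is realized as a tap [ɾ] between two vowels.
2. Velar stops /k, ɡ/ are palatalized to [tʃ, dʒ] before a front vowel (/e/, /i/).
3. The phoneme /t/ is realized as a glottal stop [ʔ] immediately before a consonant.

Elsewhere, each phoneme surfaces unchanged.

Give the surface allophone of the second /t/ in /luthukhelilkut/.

[t]

/t/ — word-final; rule 3 does not apply here → [t].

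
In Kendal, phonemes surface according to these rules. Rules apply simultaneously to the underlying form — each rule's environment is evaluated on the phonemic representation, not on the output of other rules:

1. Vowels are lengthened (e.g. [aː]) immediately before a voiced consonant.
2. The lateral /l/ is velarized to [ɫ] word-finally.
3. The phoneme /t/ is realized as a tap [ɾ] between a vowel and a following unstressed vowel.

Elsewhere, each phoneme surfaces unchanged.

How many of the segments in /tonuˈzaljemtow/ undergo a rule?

Segments that undergo a rule: /o/ → [oː] (rule 1); /u/ → [uː] (rule 1); /a/ → [aː] (rule 1); /e/ → [eː] (rule 1); /o/ → [oː] (rule 1).
All other segments surface unchanged.

5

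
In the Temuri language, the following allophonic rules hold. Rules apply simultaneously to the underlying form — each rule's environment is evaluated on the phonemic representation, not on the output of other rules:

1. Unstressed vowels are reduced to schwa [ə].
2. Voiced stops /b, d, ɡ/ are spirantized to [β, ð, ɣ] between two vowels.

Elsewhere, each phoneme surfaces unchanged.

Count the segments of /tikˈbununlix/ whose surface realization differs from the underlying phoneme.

Segments that undergo a rule: /i/ → [ə] (rule 1); /u/ → [ə] (rule 1); /i/ → [ə] (rule 1).
All other segments surface unchanged.

3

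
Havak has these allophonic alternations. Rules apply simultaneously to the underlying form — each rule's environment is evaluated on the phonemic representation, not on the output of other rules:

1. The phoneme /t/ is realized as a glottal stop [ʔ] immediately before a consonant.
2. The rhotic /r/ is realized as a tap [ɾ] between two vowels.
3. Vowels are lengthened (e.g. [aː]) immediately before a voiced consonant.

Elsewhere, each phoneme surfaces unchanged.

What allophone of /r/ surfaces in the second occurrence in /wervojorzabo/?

/r/ (between /o/ and /z/) fails the environment for rule 2, so it stays [r].

[r]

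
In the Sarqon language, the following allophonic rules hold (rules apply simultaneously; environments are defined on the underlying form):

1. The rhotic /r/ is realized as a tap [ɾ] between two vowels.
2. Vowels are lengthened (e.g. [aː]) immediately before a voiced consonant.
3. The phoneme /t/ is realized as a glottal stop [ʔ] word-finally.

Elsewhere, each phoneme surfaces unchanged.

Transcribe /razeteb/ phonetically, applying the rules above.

/r/ (word-initial) is in the target of rule 1 but the environment (between two vowels) is not met → [r].
/a/ (between /r/ and /z/) occurs before a voiced consonant → [aː] by rule 2.
/z/ — not in any rule's target class → [z].
/e/ — between /z/ and /t/; rule 2 does not apply here → [e].
/t/ (between /e/ and /e/) fails the environment for rule 3, so it stays [t].
/e/ (between /t/ and /b/) occurs before a voiced consonant → [eː] by rule 2.
/b/ (word-final) is unaffected → [b].

[raːzeteːb]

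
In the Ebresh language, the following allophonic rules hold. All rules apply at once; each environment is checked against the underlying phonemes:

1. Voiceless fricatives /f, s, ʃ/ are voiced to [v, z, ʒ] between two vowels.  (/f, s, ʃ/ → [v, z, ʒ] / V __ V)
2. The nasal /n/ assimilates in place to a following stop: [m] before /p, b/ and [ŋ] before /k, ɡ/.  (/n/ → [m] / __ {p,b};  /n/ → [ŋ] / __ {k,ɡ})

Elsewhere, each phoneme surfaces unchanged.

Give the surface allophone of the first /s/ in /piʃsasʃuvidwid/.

[s]

/s/ — between /ʃ/ and /a/; rule 1 does not apply here → [s].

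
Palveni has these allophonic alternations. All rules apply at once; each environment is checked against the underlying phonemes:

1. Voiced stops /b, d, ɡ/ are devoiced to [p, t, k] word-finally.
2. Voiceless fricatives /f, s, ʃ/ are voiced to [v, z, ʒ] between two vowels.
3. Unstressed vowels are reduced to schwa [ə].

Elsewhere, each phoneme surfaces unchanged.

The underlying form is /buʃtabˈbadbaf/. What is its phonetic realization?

/b/ (word-initial): rule 1 targets it, but not word-finally → unchanged [b].
Rule 3 applies to /u/ (between /b/ and /ʃ/: in an unstressed syllable) → [ə].
/ʃ/ (between /u/ and /t/) is in the target of rule 2 but the environment (between two vowels) is not met → [ʃ].
/t/ (between /ʃ/ and /a/) is unaffected → [t].
/a/ meets the environment for rule 3 (in an unstressed syllable) → [ə].
/b/ — between /a/ and /b/; rule 1 does not apply here → [b].
/b/ (between /b/ and /a/) fails the environment for rule 1, so it stays [b].
/a/ (between /b/ and /d/): rule 3 targets it, but not in an unstressed syllable → unchanged [a].
/d/ — between /a/ and /b/; rule 1 does not apply here → [d].
/b/ (between /d/ and /a/): rule 1 targets it, but not word-finally → unchanged [b].
/a/ (between /b/ and /f/) occurs in an unstressed syllable → [ə] by rule 3.
/f/ (word-final) is in the target of rule 2 but the environment (between two vowels) is not met → [f].

[bəʃtəbˈbadbəf]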